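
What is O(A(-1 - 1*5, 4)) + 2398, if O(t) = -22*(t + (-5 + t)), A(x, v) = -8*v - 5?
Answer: 4136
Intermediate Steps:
A(x, v) = -5 - 8*v
O(t) = 110 - 44*t (O(t) = -22*(-5 + 2*t) = 110 - 44*t)
O(A(-1 - 1*5, 4)) + 2398 = (110 - 44*(-5 - 8*4)) + 2398 = (110 - 44*(-5 - 32)) + 2398 = (110 - 44*(-37)) + 2398 = (110 + 1628) + 2398 = 1738 + 2398 = 4136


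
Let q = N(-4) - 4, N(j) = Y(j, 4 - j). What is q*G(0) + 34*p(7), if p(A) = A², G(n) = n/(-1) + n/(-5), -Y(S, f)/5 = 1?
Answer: 1666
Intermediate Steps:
Y(S, f) = -5 (Y(S, f) = -5*1 = -5)
N(j) = -5
G(n) = -6*n/5 (G(n) = n*(-1) + n*(-⅕) = -n - n/5 = -6*n/5)
q = -9 (q = -5 - 4 = -9)
q*G(0) + 34*p(7) = -(-54)*0/5 + 34*7² = -9*0 + 34*49 = 0 + 1666 = 1666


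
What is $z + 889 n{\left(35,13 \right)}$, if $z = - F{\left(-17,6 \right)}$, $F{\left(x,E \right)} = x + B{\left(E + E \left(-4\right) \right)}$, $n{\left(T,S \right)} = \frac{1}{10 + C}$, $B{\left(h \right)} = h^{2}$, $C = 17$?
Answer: $- \frac{7400}{27} \approx -274.07$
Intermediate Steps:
$n{\left(T,S \right)} = \frac{1}{27}$ ($n{\left(T,S \right)} = \frac{1}{10 + 17} = \frac{1}{27}$)
$F{\left(x,E \right)} = x + 9 E^{2}$ ($F{\left(x,E \right)} = x + \left(E + E \left(-4\right)\right)^{2} = x + \left(E - 4 E\right)^{2} = x + \left(- 3 E\right)^{2} = x + 9 E^{2}$)
$z = -307$ ($z = - (-17 + 9 \cdot 6^{2}) = - (-17 + 9 \cdot 36) = - (-17 + 324) = \left(-1\right) 307 = -307$)
$z + 889 n{\left(35,13 \right)} = -307 + 889 \cdot \frac{1}{27} = -307 + \frac{889}{27} = - \frac{7400}{27}$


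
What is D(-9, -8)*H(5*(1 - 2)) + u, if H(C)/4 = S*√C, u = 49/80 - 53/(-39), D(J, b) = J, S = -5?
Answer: 6151/3120 + 180*I*√5 ≈ 1.9715 + 402.49*I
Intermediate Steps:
u = 6151/3120 (u = 49*(1/80) - 53*(-1/39) = 49/80 + 53/39 = 6151/3120 ≈ 1.9715)
H(C) = -20*√C (H(C) = 4*(-5*√C) = -20*√C)
D(-9, -8)*H(5*(1 - 2)) + u = -(-180)*√(5*(1 - 2)) + 6151/3120 = -(-180)*√(5*(-1)) + 6151/3120 = -(-180)*√(-5) + 6151/3120 = -(-180)*I*√5 + 6151/3120 = 180*I*√5 + 6151/3120 = 6151/3120 + 180*I*√5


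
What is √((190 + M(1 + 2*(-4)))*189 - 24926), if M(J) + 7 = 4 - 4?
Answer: √9661 ≈ 98.290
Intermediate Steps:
M(J) = -7 (M(J) = -7 + (4 - 4) = -7 + 0 = -7)
√((190 + M(1 + 2*(-4)))*189 - 24926) = √((190 - 7)*189 - 24926) = √(183*189 - 24926) = √(34587 - 24926) = √9661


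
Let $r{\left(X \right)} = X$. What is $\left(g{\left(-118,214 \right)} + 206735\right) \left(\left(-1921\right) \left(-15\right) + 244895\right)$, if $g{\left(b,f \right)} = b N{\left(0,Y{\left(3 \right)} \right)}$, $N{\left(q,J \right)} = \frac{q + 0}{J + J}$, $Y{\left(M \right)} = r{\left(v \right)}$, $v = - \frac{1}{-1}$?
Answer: $56585436850$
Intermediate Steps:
$v = 1$ ($v = \left(-1\right) \left(-1\right) = 1$)
$Y{\left(M \right)} = 1$
$N{\left(q,J \right)} = \frac{q}{2 J}$
$g{\left(b,f \right)} = 0$ ($g{\left(b,f \right)} = b \frac{1}{2} \cdot 0 \cdot 1^{-1} = b \frac{1}{2} \cdot 0 \cdot 1 = b 0 = 0$)
$\left(g{\left(-118,214 \right)} + 206735\right) \left(\left(-1921\right) \left(-15\right) + 244895\right) = \left(0 + 206735\right) \left(\left(-1921\right) \left(-15\right) + 244895\right) = 206735 \left(28815 + 244895\right) = 206735 \cdot 273710 = 56585436850$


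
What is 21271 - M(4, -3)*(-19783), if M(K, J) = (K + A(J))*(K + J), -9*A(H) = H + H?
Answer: 340775/3 ≈ 1.1359e+5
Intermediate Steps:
A(H) = -2*H/9 (A(H) = -(H + H)/9 = -2*H/9)
M(K, J) = (J + K)*(K - 2*J/9) (M(K, J) = (K - 2*J/9)*(K + J) = (K - 2*J/9)*(J + K) = (J + K)*(K - 2*J/9))
21271 - M(4, -3)*(-19783) = 21271 - (4² - 2/9*(-3)² + (7/9)*(-3)*4)*(-19783) = 21271 - (16 - 2/9*9 - 28/3)*(-19783) = 21271 - (16 - 2 - 28/3)*(-19783) = 21271 - 14*(-19783)/3 = 21271 - 1*(-276962/3) = 21271 + 276962/3 = 340775/3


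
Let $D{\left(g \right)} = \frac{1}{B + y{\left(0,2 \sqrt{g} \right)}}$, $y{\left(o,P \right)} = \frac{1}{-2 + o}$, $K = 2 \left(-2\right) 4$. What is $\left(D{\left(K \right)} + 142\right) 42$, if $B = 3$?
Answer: $\frac{29904}{5} \approx 5980.8$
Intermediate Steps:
$K = -16$ ($K = \left(-4\right) 4 = -16$)
$D{\left(g \right)} = \frac{2}{5}$ ($D{\left(g \right)} = \frac{1}{3 + \frac{1}{-2 + 0}} = \frac{1}{3 + \frac{1}{-2}} = \frac{1}{3 - \frac{1}{2}} = \frac{1}{\frac{5}{2}} = \frac{2}{5}$)
$\left(D{\left(K \right)} + 142\right) 42 = \left(\frac{2}{5} + 142\right) 42 = \frac{712}{5} \cdot 42 = \frac{29904}{5}$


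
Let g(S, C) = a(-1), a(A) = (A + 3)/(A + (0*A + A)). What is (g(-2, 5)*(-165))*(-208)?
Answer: -34320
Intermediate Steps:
a(A) = (3 + A)/(2*A) (a(A) = (3 + A)/(A + (0 + A)) = (3 + A)/(A + A) = (3 + A)/((2*A)) = (3 + A)*(1/(2*A)) = (3 + A)/(2*A))
g(S, C) = -1 (g(S, C) = (1/2)*(3 - 1)/(-1) = (1/2)*(-1)*2 = -1)
(g(-2, 5)*(-165))*(-208) = -1*(-165)*(-208) = 165*(-208) = -34320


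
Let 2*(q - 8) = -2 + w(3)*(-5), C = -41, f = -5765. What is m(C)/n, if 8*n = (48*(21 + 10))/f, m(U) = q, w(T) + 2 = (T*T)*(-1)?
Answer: -132595/124 ≈ -1069.3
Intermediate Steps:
w(T) = -2 - T² (w(T) = -2 + (T*T)*(-1) = -2 + T²*(-1) = -2 - T²)
q = 69/2 (q = 8 + (-2 + (-2 - 1*3²)*(-5))/2 = 8 + (-2 + (-2 - 1*9)*(-5))/2 = 8 + (-2 + (-2 - 9)*(-5))/2 = 8 + (-2 - 11*(-5))/2 = 8 + (-2 + 55)/2 = 8 + (½)*53 = 8 + 53/2 = 69/2 ≈ 34.500)
m(U) = 69/2
n = -186/5765 (n = ((48*(21 + 10))/(-5765))/8 = ((48*31)*(-1/5765))/8 = (1488*(-1/5765))/8 = (⅛)*(-1488/5765) = -186/5765 ≈ -0.032264)
m(C)/n = 69/(2*(-186/5765)) = (69/2)*(-5765/186) = -132595/124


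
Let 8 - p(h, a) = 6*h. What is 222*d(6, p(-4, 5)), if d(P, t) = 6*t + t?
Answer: 49728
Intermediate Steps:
p(h, a) = 8 - 6*h
d(P, t) = 7*t
222*d(6, p(-4, 5)) = 222*(7*(8 - 6*(-4))) = 222*(7*(8 + 24)) = 222*(7*32) = 222*224 = 49728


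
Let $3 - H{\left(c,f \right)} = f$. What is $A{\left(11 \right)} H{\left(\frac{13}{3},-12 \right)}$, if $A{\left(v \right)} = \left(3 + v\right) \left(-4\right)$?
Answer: $-840$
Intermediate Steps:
$H{\left(c,f \right)} = 3 - f$
$A{\left(v \right)} = -12 - 4 v$
$A{\left(11 \right)} H{\left(\frac{13}{3},-12 \right)} = \left(-12 - 44\right) \left(3 - -12\right) = \left(-12 - 44\right) \left(3 + 12\right) = \left(-56\right) 15 = -840$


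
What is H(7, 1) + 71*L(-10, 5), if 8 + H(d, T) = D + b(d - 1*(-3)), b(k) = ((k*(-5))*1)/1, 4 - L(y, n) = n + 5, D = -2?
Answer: -486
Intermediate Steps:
L(y, n) = -1 - n (L(y, n) = 4 - (n + 5) = 4 - (5 + n) = 4 + (-5 - n) = -1 - n)
b(k) = -5*k (b(k) = (-5*k*1)*1 = -5*k*1 = -5*k)
H(d, T) = -25 - 5*d (H(d, T) = -8 + (-2 - 5*(d - 1*(-3))) = -8 + (-2 - 5*(d + 3)) = -8 + (-2 - 5*(3 + d)) = -8 + (-2 + (-15 - 5*d)) = -8 + (-17 - 5*d) = -25 - 5*d)
H(7, 1) + 71*L(-10, 5) = (-25 - 5*7) + 71*(-1 - 1*5) = (-25 - 35) + 71*(-1 - 5) = -60 + 71*(-6) = -60 - 426 = -486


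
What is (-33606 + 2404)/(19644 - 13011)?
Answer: -31202/6633 ≈ -4.7041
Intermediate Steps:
(-33606 + 2404)/(19644 - 13011) = -31202/6633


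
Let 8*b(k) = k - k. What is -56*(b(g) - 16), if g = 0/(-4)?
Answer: 896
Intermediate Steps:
g = 0 (g = 0*(-¼) = 0)
b(k) = 0 (b(k) = (k - k)/8 = (⅛)*0 = 0)
-56*(b(g) - 16) = -56*(0 - 16) = -56*(-16) = 896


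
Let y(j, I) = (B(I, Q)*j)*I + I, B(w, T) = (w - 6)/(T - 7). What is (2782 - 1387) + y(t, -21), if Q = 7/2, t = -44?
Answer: 8502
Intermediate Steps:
Q = 7/2 (Q = 7*(½) = 7/2 ≈ 3.5000)
B(w, T) = (-6 + w)/(-7 + T)
y(j, I) = I + I*j*(12/7 - 2*I/7) (y(j, I) = (((-6 + I)/(-7 + 7/2))*j)*I + I = (((-6 + I)/(-7/2))*j)*I + I = ((-2*(-6 + I)/7)*j)*I + I = ((12/7 - 2*I/7)*j)*I + I = (j*(12/7 - 2*I/7))*I + I = I*j*(12/7 - 2*I/7) + I = I + I*j*(12/7 - 2*I/7))
(2782 - 1387) + y(t, -21) = (2782 - 1387) + (⅐)*(-21)*(7 + 2*(-44)*(6 - 1*(-21))) = 1395 + (⅐)*(-21)*(7 + 2*(-44)*(6 + 21)) = 1395 + (⅐)*(-21)*(7 + 2*(-44)*27) = 1395 + (⅐)*(-21)*(7 - 2376) = 1395 + (⅐)*(-21)*(-2369) = 1395 + 7107 = 8502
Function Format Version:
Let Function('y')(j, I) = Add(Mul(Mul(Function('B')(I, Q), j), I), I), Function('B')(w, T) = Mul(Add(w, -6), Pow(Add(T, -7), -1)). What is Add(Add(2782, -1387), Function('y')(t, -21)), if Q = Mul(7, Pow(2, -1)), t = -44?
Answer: 8502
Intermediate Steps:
Q = Rational(7, 2) (Q = Mul(7, Rational(1, 2)) = Rational(7, 2) ≈ 3.5000)
Function('B')(w, T) = Mul(Pow(Add(-7, T), -1), Add(-6, w)) (Function('B')(w, T) = Mul(Add(-6, w), Pow(Add(-7, T), -1)) = Mul(Pow(Add(-7, T), -1), Add(-6, w)))
Function('y')(j, I) = Add(I, Mul(I, j, Add(Rational(12, 7), Mul(Rational(-2, 7), I)))) (Function('y')(j, I) = Add(Mul(Mul(Mul(Pow(Add(-7, Rational(7, 2)), -1), Add(-6, I)), j), I), I) = Add(Mul(Mul(Mul(Pow(Rational(-7, 2), -1), Add(-6, I)), j), I), I) = Add(Mul(Mul(Mul(Rational(-2, 7), Add(-6, I)), j), I), I) = Add(Mul(Mul(Add(Rational(12, 7), Mul(Rational(-2, 7), I)), j), I), I) = Add(Mul(Mul(j, Add(Rational(12, 7), Mul(Rational(-2, 7), I))), I), I) = Add(Mul(I, j, Add(Rational(12, 7), Mul(Rational(-2, 7), I))), I) = Add(I, Mul(I, j, Add(Rational(12, 7), Mul(Rational(-2, 7), I)))))
Add(Add(2782, -1387), Function('y')(t, -21)) = Add(Add(2782, -1387), Mul(Rational(1, 7), -21, Add(7, Mul(2, -44, Add(6, Mul(-1, -21)))))) = Add(1395, Mul(Rational(1, 7), -21, Add(7, Mul(2, -44, Add(6, 21))))) = Add(1395, Mul(Rational(1, 7), -21, Add(7, Mul(2, -44, 27)))) = Add(1395, Mul(Rational(1, 7), -21, Add(7, -2376))) = Add(1395, Mul(Rational(1, 7), -21, -2369)) = Add(1395, 7107) = 8502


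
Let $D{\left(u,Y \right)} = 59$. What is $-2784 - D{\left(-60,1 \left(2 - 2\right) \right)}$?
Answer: $-2843$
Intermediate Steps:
$-2784 - D{\left(-60,1 \left(2 - 2\right) \right)} = -2784 - 59 = -2843$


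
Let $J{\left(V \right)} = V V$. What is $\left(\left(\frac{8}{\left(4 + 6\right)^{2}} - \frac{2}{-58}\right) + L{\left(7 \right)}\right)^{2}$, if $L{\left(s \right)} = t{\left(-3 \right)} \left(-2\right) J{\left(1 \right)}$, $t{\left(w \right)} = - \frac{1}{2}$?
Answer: $\frac{652864}{525625} \approx 1.2421$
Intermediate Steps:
$t{\left(w \right)} = - \frac{1}{2}$ ($t{\left(w \right)} = \left(-1\right) \frac{1}{2} = - \frac{1}{2}$)
$J{\left(V \right)} = V^{2}$
$L{\left(s \right)} = 1$ ($L{\left(s \right)} = \left(- \frac{1}{2}\right) \left(-2\right) 1^{2} = 1 \cdot 1 = 1$)
$\left(\left(\frac{8}{\left(4 + 6\right)^{2}} - \frac{2}{-58}\right) + L{\left(7 \right)}\right)^{2} = \left(\left(\frac{8}{\left(4 + 6\right)^{2}} - \frac{2}{-58}\right) + 1\right)^{2} = \left(\left(\frac{8}{10^{2}} - - \frac{1}{29}\right) + 1\right)^{2} = \left(\left(\frac{8}{100} + \frac{1}{29}\right) + 1\right)^{2} = \left(\left(8 \cdot \frac{1}{100} + \frac{1}{29}\right) + 1\right)^{2} = \left(\left(\frac{2}{25} + \frac{1}{29}\right) + 1\right)^{2} = \left(\frac{83}{725} + 1\right)^{2} = \left(\frac{808}{725}\right)^{2} = \frac{652864}{525625}$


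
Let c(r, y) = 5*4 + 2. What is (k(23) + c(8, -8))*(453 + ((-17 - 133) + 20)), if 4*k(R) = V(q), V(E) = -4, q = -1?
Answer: 6783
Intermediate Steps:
c(r, y) = 22 (c(r, y) = 20 + 2 = 22)
k(R) = -1 (k(R) = (1/4)*(-4) = -1)
(k(23) + c(8, -8))*(453 + ((-17 - 133) + 20)) = (-1 + 22)*(453 + ((-17 - 133) + 20)) = 21*(453 + (-150 + 20)) = 21*(453 - 130) = 21*323 = 6783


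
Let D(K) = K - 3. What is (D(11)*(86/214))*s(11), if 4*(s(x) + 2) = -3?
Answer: -946/107 ≈ -8.8411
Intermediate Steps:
s(x) = -11/4 (s(x) = -2 + (¼)*(-3) = -2 - ¾ = -11/4)
D(K) = -3 + K
(D(11)*(86/214))*s(11) = ((-3 + 11)*(86/214))*(-11/4) = (8*(86*(1/214)))*(-11/4) = (8*(43/107))*(-11/4) = (344/107)*(-11/4) = -946/107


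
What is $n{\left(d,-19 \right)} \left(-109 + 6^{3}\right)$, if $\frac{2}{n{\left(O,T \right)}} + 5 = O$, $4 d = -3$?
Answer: $- \frac{856}{23} \approx -37.217$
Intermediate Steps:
$d = - \frac{3}{4}$ ($d = \frac{1}{4} \left(-3\right) = - \frac{3}{4} \approx -0.75$)
$n{\left(O,T \right)} = \frac{2}{-5 + O}$
$n{\left(d,-19 \right)} \left(-109 + 6^{3}\right) = \frac{2}{-5 - \frac{3}{4}} \left(-109 + 6^{3}\right) = \frac{2}{- \frac{23}{4}} \left(-109 + 216\right) = 2 \left(- \frac{4}{23}\right) 107 = \left(- \frac{8}{23}\right) 107 = - \frac{856}{23}$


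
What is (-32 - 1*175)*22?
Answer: -4554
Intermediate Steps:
(-32 - 1*175)*22 = (-32 - 175)*22 = -207*22 = -4554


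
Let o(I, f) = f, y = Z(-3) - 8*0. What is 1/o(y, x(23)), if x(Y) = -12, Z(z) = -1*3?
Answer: -1/12 ≈ -0.083333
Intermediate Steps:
Z(z) = -3
y = -3 (y = -3 - 8*0 = -3 + 0 = -3)
1/o(y, x(23)) = 1/(-12) = -1/12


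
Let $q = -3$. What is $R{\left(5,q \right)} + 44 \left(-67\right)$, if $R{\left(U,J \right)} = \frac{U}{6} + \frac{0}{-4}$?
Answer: $- \frac{17683}{6} \approx -2947.2$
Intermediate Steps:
$R{\left(U,J \right)} = \frac{U}{6}$ ($R{\left(U,J \right)} = U \frac{1}{6} + 0 \left(- \frac{1}{4}\right) = \frac{U}{6} + 0 = \frac{U}{6}$)
$R{\left(5,q \right)} + 44 \left(-67\right) = \frac{1}{6} \cdot 5 + 44 \left(-67\right) = \frac{5}{6} - 2948 = - \frac{17683}{6}$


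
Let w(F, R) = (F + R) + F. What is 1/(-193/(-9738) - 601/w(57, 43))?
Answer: -1528866/5822237 ≈ -0.26259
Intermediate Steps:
w(F, R) = R + 2*F
1/(-193/(-9738) - 601/w(57, 43)) = 1/(-193/(-9738) - 601/(43 + 2*57)) = 1/(-193*(-1/9738) - 601/(43 + 114)) = 1/(193/9738 - 601/157) = 1/(-5822237/1528866) = -1528866/5822237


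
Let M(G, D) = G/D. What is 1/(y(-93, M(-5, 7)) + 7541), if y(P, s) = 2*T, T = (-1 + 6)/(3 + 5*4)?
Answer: 23/173453 ≈ 0.00013260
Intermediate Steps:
T = 5/23 (T = 5/(3 + 20) = 5/23 ≈ 0.21739)
y(P, s) = 10/23 (y(P, s) = 2*(5/23) = 10/23)
1/(y(-93, M(-5, 7)) + 7541) = 1/(10/23 + 7541) = 1/(173453/23) = 23/173453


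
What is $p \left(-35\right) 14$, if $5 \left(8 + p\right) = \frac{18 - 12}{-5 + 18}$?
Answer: $\frac{50372}{13} \approx 3874.8$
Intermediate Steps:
$p = - \frac{514}{65}$ ($p = -8 + \frac{\left(18 - 12\right) \frac{1}{-5 + 18}}{5} = -8 + \frac{6 \cdot \frac{1}{13}}{5} = -8 + \frac{1}{5} \cdot \frac{6}{13} = -8 + \frac{6}{65} = - \frac{514}{65} \approx -7.9077$)
$p \left(-35\right) 14 = \left(- \frac{514}{65}\right) \left(-35\right) 14 = \frac{3598}{13} \cdot 14 = \frac{50372}{13}$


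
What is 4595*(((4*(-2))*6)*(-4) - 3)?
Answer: 868455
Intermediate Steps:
4595*(((4*(-2))*6)*(-4) - 3) = 4595*(-8*6*(-4) - 3) = 4595*(-48*(-4) - 3) = 4595*(192 - 3) = 4595*189 = 868455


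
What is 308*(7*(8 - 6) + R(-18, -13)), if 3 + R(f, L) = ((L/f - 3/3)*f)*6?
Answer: 12628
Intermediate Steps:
R(f, L) = -3 + 6*f*(-1 + L/f) (R(f, L) = -3 + ((L/f - 3/3)*f)*6 = -3 + ((L/f - 3*⅓)*f)*6 = -3 + ((L/f - 1)*f)*6 = -3 + ((-1 + L/f)*f)*6 = -3 + (f*(-1 + L/f))*6 = -3 + 6*f*(-1 + L/f))
308*(7*(8 - 6) + R(-18, -13)) = 308*(7*(8 - 6) + (-3 - 6*(-18) + 6*(-13))) = 308*(7*2 + (-3 + 108 - 78)) = 308*(14 + 27) = 308*41 = 12628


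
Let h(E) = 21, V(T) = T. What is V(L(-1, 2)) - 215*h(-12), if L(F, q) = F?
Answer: -4516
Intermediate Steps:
V(L(-1, 2)) - 215*h(-12) = -1 - 215*21 = -1 - 4515 = -4516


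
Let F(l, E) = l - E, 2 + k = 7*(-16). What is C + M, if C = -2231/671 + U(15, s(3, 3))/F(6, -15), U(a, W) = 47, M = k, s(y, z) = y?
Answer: -1621688/14091 ≈ -115.09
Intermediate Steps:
k = -114 (k = -2 + 7*(-16) = -2 - 112 = -114)
M = -114
C = -15314/14091 (C = -2231/671 + 47/(6 - 1*(-15)) = -2231*1/671 + 47/(6 + 15) = -2231/671 + 47/21 = -15314/14091 ≈ -1.0868)
C + M = -15314/14091 - 114 = -1621688/14091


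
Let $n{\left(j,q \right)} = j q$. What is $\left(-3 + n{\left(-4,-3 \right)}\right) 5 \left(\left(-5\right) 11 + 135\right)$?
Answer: $3600$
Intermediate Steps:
$\left(-3 + n{\left(-4,-3 \right)}\right) 5 \left(\left(-5\right) 11 + 135\right) = \left(-3 - -12\right) 5 \left(\left(-5\right) 11 + 135\right) = \left(-3 + 12\right) 5 \left(-55 + 135\right) = 9 \cdot 5 \cdot 80 = 45 \cdot 80 = 3600$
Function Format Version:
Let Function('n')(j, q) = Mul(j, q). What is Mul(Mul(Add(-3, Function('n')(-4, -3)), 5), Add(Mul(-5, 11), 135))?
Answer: 3600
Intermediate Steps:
Mul(Mul(Add(-3, Function('n')(-4, -3)), 5), Add(Mul(-5, 11), 135)) = Mul(Mul(Add(-3, Mul(-4, -3)), 5), Add(Mul(-5, 11), 135)) = Mul(Mul(Add(-3, 12), 5), Add(-55, 135)) = Mul(Mul(9, 5), 80) = Mul(45, 80) = 3600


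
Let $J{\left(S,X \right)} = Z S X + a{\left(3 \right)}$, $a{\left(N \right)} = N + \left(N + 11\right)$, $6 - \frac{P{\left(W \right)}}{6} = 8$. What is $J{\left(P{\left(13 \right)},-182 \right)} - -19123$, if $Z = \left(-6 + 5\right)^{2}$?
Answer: $21324$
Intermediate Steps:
$P{\left(W \right)} = -12$ ($P{\left(W \right)} = 36 - 48 = -12$)
$a{\left(N \right)} = 11 + 2 N$ ($a{\left(N \right)} = N + \left(11 + N\right) = 11 + 2 N$)
$Z = 1$ ($Z = \left(-1\right)^{2} = 1$)
$J{\left(S,X \right)} = 17 + S X$ ($J{\left(S,X \right)} = 1 S X + \left(11 + 2 \cdot 3\right) = S X + \left(11 + 6\right) = S X + 17 = 17 + S X$)
$J{\left(P{\left(13 \right)},-182 \right)} - -19123 = \left(17 - -2184\right) - -19123 = \left(17 + 2184\right) + 19123 = 2201 + 19123 = 21324$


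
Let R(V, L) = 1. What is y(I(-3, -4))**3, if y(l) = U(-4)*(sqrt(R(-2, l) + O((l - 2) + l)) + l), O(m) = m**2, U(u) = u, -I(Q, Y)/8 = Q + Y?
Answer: -141349376 - 1376576*sqrt(12101) ≈ -2.9278e+8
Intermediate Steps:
I(Q, Y) = -8*Q - 8*Y (I(Q, Y) = -8*(Q + Y) = -8*Q - 8*Y)
y(l) = -4*l - 4*sqrt(1 + (-2 + 2*l)**2) (y(l) = -4*(sqrt(1 + ((l - 2) + l)**2) + l) = -4*(sqrt(1 + ((-2 + l) + l)**2) + l) = -4*(sqrt(1 + (-2 + 2*l)**2) + l) = -4*(l + sqrt(1 + (-2 + 2*l)**2)) = -4*l - 4*sqrt(1 + (-2 + 2*l)**2))
y(I(-3, -4))**3 = (-4*(-8*(-3) - 8*(-4)) - 4*sqrt(1 + 4*(-1 + (-8*(-3) - 8*(-4)))**2))**3 = (-4*(24 + 32) - 4*sqrt(1 + 4*(-1 + (24 + 32))**2))**3 = (-4*56 - 4*sqrt(1 + 4*(-1 + 56)**2))**3 = (-224 - 4*sqrt(1 + 4*55**2))**3 = (-224 - 4*sqrt(1 + 4*3025))**3 = (-224 - 4*sqrt(1 + 12100))**3 = (-224 - 4*sqrt(12101))**3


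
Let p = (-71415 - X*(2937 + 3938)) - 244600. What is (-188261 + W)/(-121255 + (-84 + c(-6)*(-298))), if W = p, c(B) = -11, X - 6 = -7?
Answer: 497401/118061 ≈ 4.2131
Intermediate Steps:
X = -1 (X = 6 - 7 = -1)
p = -309140 (p = (-71415 - (-1)*(2937 + 3938)) - 244600 = (-71415 - (-1)*6875) - 244600 = (-71415 - 1*(-6875)) - 244600 = (-71415 + 6875) - 244600 = -64540 - 244600 = -309140)
W = -309140
(-188261 + W)/(-121255 + (-84 + c(-6)*(-298))) = (-188261 - 309140)/(-121255 + (-84 - 11*(-298))) = -497401/(-121255 + (-84 + 3278)) = -497401/(-121255 + 3194) = -497401/(-118061) = -497401*(-1/118061) = 497401/118061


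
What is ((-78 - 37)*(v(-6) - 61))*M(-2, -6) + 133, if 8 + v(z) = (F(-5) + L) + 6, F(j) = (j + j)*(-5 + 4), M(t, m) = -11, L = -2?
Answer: -69442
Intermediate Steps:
F(j) = -2*j (F(j) = (2*j)*(-1) = -2*j)
v(z) = 6 (v(z) = -8 + ((-2*(-5) - 2) + 6) = -8 + ((10 - 2) + 6) = -8 + (8 + 6) = -8 + 14 = 6)
((-78 - 37)*(v(-6) - 61))*M(-2, -6) + 133 = ((-78 - 37)*(6 - 61))*(-11) + 133 = -115*(-55)*(-11) + 133 = 6325*(-11) + 133 = -69575 + 133 = -69442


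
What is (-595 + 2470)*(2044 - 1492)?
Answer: 1035000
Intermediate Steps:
(-595 + 2470)*(2044 - 1492) = 1875*552 = 1035000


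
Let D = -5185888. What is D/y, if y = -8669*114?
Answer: 2592944/494133 ≈ 5.2475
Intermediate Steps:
y = -988266
D/y = -5185888/(-988266) = -5185888*(-1/988266) = 2592944/494133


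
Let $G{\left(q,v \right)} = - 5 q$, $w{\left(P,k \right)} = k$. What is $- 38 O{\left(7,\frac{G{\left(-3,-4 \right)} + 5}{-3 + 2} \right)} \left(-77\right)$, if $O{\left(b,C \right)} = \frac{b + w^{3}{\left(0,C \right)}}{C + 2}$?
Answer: $\frac{11693759}{9} \approx 1.2993 \cdot 10^{6}$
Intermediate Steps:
$O{\left(b,C \right)} = \frac{b + C^{3}}{2 + C}$ ($O{\left(b,C \right)} = \frac{b + C^{3}}{C + 2} = \frac{b + C^{3}}{2 + C}$)
$- 38 O{\left(7,\frac{G{\left(-3,-4 \right)} + 5}{-3 + 2} \right)} \left(-77\right) = - 38 \frac{7 + \left(\frac{\left(-5\right) \left(-3\right) + 5}{-3 + 2}\right)^{3}}{2 + \frac{\left(-5\right) \left(-3\right) + 5}{-3 + 2}} \left(-77\right) = - 38 \frac{7 + \left(\frac{15 + 5}{-1}\right)^{3}}{2 + \frac{15 + 5}{-1}} \left(-77\right) = - 38 \frac{7 + \left(20 \left(-1\right)\right)^{3}}{2 + 20 \left(-1\right)} \left(-77\right) = - 38 \frac{7 + \left(-20\right)^{3}}{2 - 20} \left(-77\right) = - 38 \frac{7 - 8000}{-18} \left(-77\right) = - 38 \left(\left(- \frac{1}{18}\right) \left(-7993\right)\right) \left(-77\right) = \left(-38\right) \frac{7993}{18} \left(-77\right) = \left(- \frac{151867}{9}\right) \left(-77\right) = \frac{11693759}{9}$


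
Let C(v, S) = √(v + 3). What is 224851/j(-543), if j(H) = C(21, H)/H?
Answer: -40698031*√6/4 ≈ -2.4922e+7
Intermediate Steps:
C(v, S) = √(3 + v)
j(H) = 2*√6/H (j(H) = √(3 + 21)/H = √24/H = (2*√6)/H = 2*√6/H)
224851/j(-543) = 224851/((2*√6/(-543))) = 224851/((2*√6*(-1/543))) = 224851/((-2*√6/543)) = 224851*(-181*√6/4) = -40698031*√6/4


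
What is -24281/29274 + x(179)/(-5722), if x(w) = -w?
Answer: -33423959/41876457 ≈ -0.79816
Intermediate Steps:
-24281/29274 + x(179)/(-5722) = -24281/29274 - 1*179/(-5722) = -24281*1/29274 - 179*(-1/5722) = -24281/29274 + 179/5722 = -33423959/41876457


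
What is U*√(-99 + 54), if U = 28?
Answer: 84*I*√5 ≈ 187.83*I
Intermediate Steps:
U*√(-99 + 54) = 28*√(-99 + 54) = 28*√(-45) = 28*(3*I*√5) = 84*I*√5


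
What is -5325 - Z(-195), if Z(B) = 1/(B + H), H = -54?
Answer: -1325924/249 ≈ -5325.0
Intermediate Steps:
Z(B) = 1/(-54 + B) (Z(B) = 1/(B - 54) = 1/(-54 + B))
-5325 - Z(-195) = -5325 - 1/(-54 - 195) = -5325 - 1/(-249) = -5325 - 1*(-1/249) = -5325 + 1/249 = -1325924/249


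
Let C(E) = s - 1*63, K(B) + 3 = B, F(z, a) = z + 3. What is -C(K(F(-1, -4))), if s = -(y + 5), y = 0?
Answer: 68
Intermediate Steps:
F(z, a) = 3 + z
s = -5 (s = -(0 + 5) = -1*5 = -5)
K(B) = -3 + B
C(E) = -68 (C(E) = -5 - 1*63 = -5 - 63 = -68)
-C(K(F(-1, -4))) = -1*(-68) = 68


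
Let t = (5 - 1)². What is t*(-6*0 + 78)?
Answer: 1248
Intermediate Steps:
t = 16 (t = 4² = 16)
t*(-6*0 + 78) = 16*(-6*0 + 78) = 16*(0 + 78) = 16*78 = 1248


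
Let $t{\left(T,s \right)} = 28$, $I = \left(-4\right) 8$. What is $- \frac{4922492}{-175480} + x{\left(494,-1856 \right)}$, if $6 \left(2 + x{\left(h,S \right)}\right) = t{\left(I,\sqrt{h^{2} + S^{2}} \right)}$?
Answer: $\frac{4042829}{131610} \approx 30.718$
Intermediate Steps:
$I = -32$
$x{\left(h,S \right)} = \frac{8}{3}$ ($x{\left(h,S \right)} = -2 + \frac{1}{6} \cdot 28 = -2 + \frac{14}{3} = \frac{8}{3}$)
$- \frac{4922492}{-175480} + x{\left(494,-1856 \right)} = - \frac{4922492}{-175480} + \frac{8}{3} = \left(-4922492\right) \left(- \frac{1}{175480}\right) + \frac{8}{3} = \frac{1230623}{43870} + \frac{8}{3} = \frac{4042829}{131610}$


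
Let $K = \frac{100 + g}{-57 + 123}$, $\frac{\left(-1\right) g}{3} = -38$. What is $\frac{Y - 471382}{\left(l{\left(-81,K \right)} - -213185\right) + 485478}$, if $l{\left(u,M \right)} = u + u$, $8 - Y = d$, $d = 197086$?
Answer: $- \frac{668460}{698501} \approx -0.95699$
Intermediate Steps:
$g = 114$ ($g = \left(-3\right) \left(-38\right) = 114$)
$K = \frac{107}{33}$ ($K = \frac{100 + 114}{-57 + 123} = \frac{214}{66} = 214 \cdot \frac{1}{66} = \frac{107}{33} \approx 3.2424$)
$Y = -197078$ ($Y = 8 - 197086 = -197078$)
$l{\left(u,M \right)} = 2 u$
$\frac{Y - 471382}{\left(l{\left(-81,K \right)} - -213185\right) + 485478} = \frac{-197078 - 471382}{\left(2 \left(-81\right) - -213185\right) + 485478} = - \frac{668460}{\left(-162 + 213185\right) + 485478} = - \frac{668460}{213023 + 485478} = - \frac{668460}{698501}$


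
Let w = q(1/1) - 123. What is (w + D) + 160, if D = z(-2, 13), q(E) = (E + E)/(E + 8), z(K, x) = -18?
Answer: 173/9 ≈ 19.222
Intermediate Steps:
q(E) = 2*E/(8 + E) (q(E) = (2*E)/(8 + E) = 2*E/(8 + E))
w = -1105/9 (w = 2/(1*(8 + 1/1)) - 123 = 2*1/(8 + 1) - 123 = 2*1/9 - 123 = 2*1*(⅑) - 123 = 2/9 - 123 = -1105/9 ≈ -122.78)
D = -18
(w + D) + 160 = (-1105/9 - 18) + 160 = -1267/9 + 160 = 173/9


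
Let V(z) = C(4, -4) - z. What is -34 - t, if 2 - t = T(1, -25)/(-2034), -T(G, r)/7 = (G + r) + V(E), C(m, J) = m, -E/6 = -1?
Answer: -36703/1017 ≈ -36.089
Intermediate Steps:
E = 6 (E = -6*(-1) = 6)
V(z) = 4 - z
T(G, r) = 14 - 7*G - 7*r (T(G, r) = -7*((G + r) + (4 - 1*6)) = -7*((G + r) + (4 - 6)) = -7*((G + r) - 2) = -7*(-2 + G + r) = 14 - 7*G - 7*r)
t = 2125/1017 (t = 2 - (14 - 7*1 - 7*(-25))/(-2034) = 2 - (14 - 7 + 175)*(-1)/2034 = 2 - 182*(-1)/2034 = 2 - 1*(-91/1017) = 2 + 91/1017 = 2125/1017 ≈ 2.0895)
-34 - t = -34 - 1*2125/1017 = -34 - 2125/1017 = -36703/1017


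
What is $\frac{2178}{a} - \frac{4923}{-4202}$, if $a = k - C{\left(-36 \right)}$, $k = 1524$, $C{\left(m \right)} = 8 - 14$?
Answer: $\frac{926897}{357170} \approx 2.5951$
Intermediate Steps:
$C{\left(m \right)} = -6$
$a = 1530$ ($a = 1524 - -6 = 1524 + 6 = 1530$)
$\frac{2178}{a} - \frac{4923}{-4202} = \frac{2178}{1530} - \frac{4923}{-4202} = 2178 \cdot \frac{1}{1530} - - \frac{4923}{4202} = \frac{121}{85} + \frac{4923}{4202} = \frac{926897}{357170}$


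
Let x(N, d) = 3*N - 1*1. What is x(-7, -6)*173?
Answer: -3806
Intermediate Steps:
x(N, d) = -1 + 3*N (x(N, d) = 3*N - 1 = -1 + 3*N)
x(-7, -6)*173 = (-1 + 3*(-7))*173 = (-1 - 21)*173 = -22*173 = -3806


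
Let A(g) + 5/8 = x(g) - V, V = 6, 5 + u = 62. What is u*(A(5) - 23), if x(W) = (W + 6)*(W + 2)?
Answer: 21603/8 ≈ 2700.4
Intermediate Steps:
u = 57 (u = -5 + 62 = 57)
x(W) = (2 + W)*(6 + W) (x(W) = (6 + W)*(2 + W) = (2 + W)*(6 + W))
A(g) = 43/8 + g² + 8*g (A(g) = -5/8 + ((12 + g² + 8*g) - 1*6) = -5/8 + ((12 + g² + 8*g) - 6) = -5/8 + (6 + g² + 8*g) = 43/8 + g² + 8*g)
u*(A(5) - 23) = 57*((43/8 + 5² + 8*5) - 23) = 57*((43/8 + 25 + 40) - 23) = 57*(563/8 - 23) = 57*(379/8) = 21603/8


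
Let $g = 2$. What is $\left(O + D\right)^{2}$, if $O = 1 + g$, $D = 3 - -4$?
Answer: $100$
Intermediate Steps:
$D = 7$ ($D = 3 + 4 = 7$)
$O = 3$ ($O = 1 + 2 = 3$)
$\left(O + D\right)^{2} = \left(3 + 7\right)^{2} = 10^{2} = 100$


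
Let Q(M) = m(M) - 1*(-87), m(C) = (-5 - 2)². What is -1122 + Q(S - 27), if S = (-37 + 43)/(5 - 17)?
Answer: -986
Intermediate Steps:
m(C) = 49 (m(C) = (-7)² = 49)
S = -½ (S = 6/(-12) = 6*(-1/12) = -½ ≈ -0.50000)
Q(M) = 136 (Q(M) = 49 - 1*(-87) = 49 + 87 = 136)
-1122 + Q(S - 27) = -1122 + 136 = -986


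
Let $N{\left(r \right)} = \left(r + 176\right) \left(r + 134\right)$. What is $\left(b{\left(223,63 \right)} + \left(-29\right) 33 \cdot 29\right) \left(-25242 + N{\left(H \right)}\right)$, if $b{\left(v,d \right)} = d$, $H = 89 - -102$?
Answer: $-2603773770$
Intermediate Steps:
$H = 191$ ($H = 89 + 102 = 191$)
$N{\left(r \right)} = \left(134 + r\right) \left(176 + r\right)$ ($N{\left(r \right)} = \left(176 + r\right) \left(134 + r\right) = \left(134 + r\right) \left(176 + r\right)$)
$\left(b{\left(223,63 \right)} + \left(-29\right) 33 \cdot 29\right) \left(-25242 + N{\left(H \right)}\right) = \left(63 + \left(-29\right) 33 \cdot 29\right) \left(-25242 + \left(23584 + 191^{2} + 310 \cdot 191\right)\right) = \left(63 - 27753\right) \left(-25242 + \left(23584 + 36481 + 59210\right)\right) = \left(63 - 27753\right) \left(-25242 + 119275\right) = \left(-27690\right) 94033 = -2603773770$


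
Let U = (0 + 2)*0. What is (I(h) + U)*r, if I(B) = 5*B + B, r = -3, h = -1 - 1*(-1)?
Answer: 0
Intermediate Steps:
h = 0 (h = -1 + 1 = 0)
I(B) = 6*B
U = 0 (U = 2*0 = 0)
(I(h) + U)*r = (6*0 + 0)*(-3) = (0 + 0)*(-3) = 0*(-3) = 0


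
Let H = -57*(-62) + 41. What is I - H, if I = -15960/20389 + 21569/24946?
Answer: -1818289146369/508623994 ≈ -3574.9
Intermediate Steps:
I = 41632181/508623994 (I = -15960*1/20389 + 21569*(1/24946) = -15960/20389 + 21569/24946 = 41632181/508623994 ≈ 0.081853)
H = 3575 (H = 3534 + 41 = 3575)
I - H = 41632181/508623994 - 1*3575 = 41632181/508623994 - 3575 = -1818289146369/508623994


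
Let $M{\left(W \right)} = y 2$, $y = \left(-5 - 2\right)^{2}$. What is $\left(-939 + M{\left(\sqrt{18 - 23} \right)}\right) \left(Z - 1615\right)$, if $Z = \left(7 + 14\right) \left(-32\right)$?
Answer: $1923367$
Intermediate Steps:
$y = 49$ ($y = \left(-7\right)^{2} = 49$)
$M{\left(W \right)} = 98$ ($M{\left(W \right)} = 49 \cdot 2 = 98$)
$Z = -672$ ($Z = 21 \left(-32\right) = -672$)
$\left(-939 + M{\left(\sqrt{18 - 23} \right)}\right) \left(Z - 1615\right) = \left(-939 + 98\right) \left(-672 - 1615\right) = - 841 \left(-672 - 1615\right) = \left(-841\right) \left(-2287\right) = 1923367$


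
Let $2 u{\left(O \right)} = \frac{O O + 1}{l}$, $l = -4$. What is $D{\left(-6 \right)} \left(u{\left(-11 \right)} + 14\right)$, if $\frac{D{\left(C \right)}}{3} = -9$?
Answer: $\frac{135}{4} \approx 33.75$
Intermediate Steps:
$D{\left(C \right)} = -27$ ($D{\left(C \right)} = 3 \left(-9\right) = -27$)
$u{\left(O \right)} = - \frac{1}{8} - \frac{O^{2}}{8}$ ($u{\left(O \right)} = \frac{\left(O O + 1\right) \frac{1}{-4}}{2} = \frac{\left(O^{2} + 1\right) \left(- \frac{1}{4}\right)}{2} = \frac{\left(1 + O^{2}\right) \left(- \frac{1}{4}\right)}{2} = \frac{- \frac{1}{4} - \frac{O^{2}}{4}}{2} = - \frac{1}{8} - \frac{O^{2}}{8}$)
$D{\left(-6 \right)} \left(u{\left(-11 \right)} + 14\right) = - 27 \left(\left(- \frac{1}{8} - \frac{\left(-11\right)^{2}}{8}\right) + 14\right) = - 27 \left(\left(- \frac{1}{8} - \frac{121}{8}\right) + 14\right) = - 27 \left(- \frac{61}{4} + 14\right) = \left(-27\right) \left(- \frac{5}{4}\right) = \frac{135}{4}$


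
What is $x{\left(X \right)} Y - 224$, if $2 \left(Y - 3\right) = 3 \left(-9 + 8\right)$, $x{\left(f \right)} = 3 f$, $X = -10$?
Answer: $-269$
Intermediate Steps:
$Y = \frac{3}{2}$ ($Y = 3 + \frac{3 \left(-9 + 8\right)}{2} = 3 + \frac{3 \left(-1\right)}{2} = 3 + \frac{1}{2} \left(-3\right) = 3 - \frac{3}{2} = \frac{3}{2} \approx 1.5$)
$x{\left(X \right)} Y - 224 = 3 \left(-10\right) \frac{3}{2} - 224 = \left(-30\right) \frac{3}{2} - 224 = -45 - 224 = -269$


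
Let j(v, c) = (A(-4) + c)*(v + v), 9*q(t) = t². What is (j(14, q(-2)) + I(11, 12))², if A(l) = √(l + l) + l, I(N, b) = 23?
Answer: (-689 + 504*I*√2)²/81 ≈ -411.25 - 12126.0*I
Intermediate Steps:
q(t) = t²/9
A(l) = l + √2*√l (A(l) = √(2*l) + l = √2*√l + l = l + √2*√l)
j(v, c) = 2*v*(-4 + c + 2*I*√2) (j(v, c) = ((-4 + √2*√(-4)) + c)*(v + v) = ((-4 + √2*(2*I)) + c)*(2*v) = ((-4 + 2*I*√2) + c)*(2*v) = (-4 + c + 2*I*√2)*(2*v) = 2*v*(-4 + c + 2*I*√2))
(j(14, q(-2)) + I(11, 12))² = (2*14*(-4 + (⅑)*(-2)² + 2*I*√2) + 23)² = (2*14*(-4 + (⅑)*4 + 2*I*√2) + 23)² = (2*14*(-4 + 4/9 + 2*I*√2) + 23)² = (2*14*(-32/9 + 2*I*√2) + 23)² = ((-896/9 + 56*I*√2) + 23)² = (-689/9 + 56*I*√2)²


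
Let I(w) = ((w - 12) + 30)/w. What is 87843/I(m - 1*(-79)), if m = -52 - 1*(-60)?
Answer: 363921/5 ≈ 72784.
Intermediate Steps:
m = 8 (m = -52 + 60 = 8)
I(w) = (18 + w)/w (I(w) = ((-12 + w) + 30)/w = (18 + w)/w)
87843/I(m - 1*(-79)) = 87843/(((18 + (8 - 1*(-79)))/(8 - 1*(-79)))) = 87843/(((18 + (8 + 79))/(8 + 79))) = 87843/(((18 + 87)/87)) = 87843/(((1/87)*105)) = 87843/(35/29) = 87843*(29/35) = 363921/5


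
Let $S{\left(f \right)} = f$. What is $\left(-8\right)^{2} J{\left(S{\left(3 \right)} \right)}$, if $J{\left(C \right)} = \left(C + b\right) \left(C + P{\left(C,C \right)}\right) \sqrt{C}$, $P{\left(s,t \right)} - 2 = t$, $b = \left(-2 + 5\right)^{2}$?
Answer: $6144 \sqrt{3} \approx 10642.0$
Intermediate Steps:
$b = 9$ ($b = 3^{2} = 9$)
$P{\left(s,t \right)} = 2 + t$
$J{\left(C \right)} = \sqrt{C} \left(2 + 2 C\right) \left(9 + C\right)$ ($J{\left(C \right)} = \left(C + 9\right) \left(C + \left(2 + C\right)\right) \sqrt{C} = \left(9 + C\right) \left(2 + 2 C\right) \sqrt{C} = \left(2 + 2 C\right) \left(9 + C\right) \sqrt{C} = \sqrt{C} \left(2 + 2 C\right) \left(9 + C\right)$)
$\left(-8\right)^{2} J{\left(S{\left(3 \right)} \right)} = \left(-8\right)^{2} \cdot 2 \sqrt{3} \left(9 + 3^{2} + 10 \cdot 3\right) = 64 \cdot 2 \sqrt{3} \left(9 + 9 + 30\right) = 64 \cdot 2 \sqrt{3} \cdot 48 = 64 \cdot 96 \sqrt{3} = 6144 \sqrt{3}$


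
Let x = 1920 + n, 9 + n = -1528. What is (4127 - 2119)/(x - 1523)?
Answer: -502/285 ≈ -1.7614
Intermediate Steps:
n = -1537 (n = -9 - 1528 = -1537)
x = 383 (x = 1920 - 1537 = 383)
(4127 - 2119)/(x - 1523) = (4127 - 2119)/(383 - 1523) = 2008/(-1140) = 2008*(-1/1140) = -502/285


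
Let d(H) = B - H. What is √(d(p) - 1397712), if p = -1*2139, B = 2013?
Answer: 42*I*√790 ≈ 1180.5*I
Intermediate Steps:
p = -2139
d(H) = 2013 - H
√(d(p) - 1397712) = √((2013 - 1*(-2139)) - 1397712) = √((2013 + 2139) - 1397712) = √(4152 - 1397712) = √(-1393560) = 42*I*√790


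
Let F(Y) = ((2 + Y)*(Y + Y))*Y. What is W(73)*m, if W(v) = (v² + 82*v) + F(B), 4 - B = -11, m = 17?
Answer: 322405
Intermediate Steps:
B = 15 (B = 4 - 1*(-11) = 4 + 11 = 15)
F(Y) = 2*Y²*(2 + Y) (F(Y) = ((2 + Y)*(2*Y))*Y = (2*Y*(2 + Y))*Y = 2*Y²*(2 + Y))
W(v) = 7650 + v² + 82*v (W(v) = (v² + 82*v) + 2*15²*(2 + 15) = (v² + 82*v) + 2*225*17 = (v² + 82*v) + 7650 = 7650 + v² + 82*v)
W(73)*m = (7650 + 73² + 82*73)*17 = (7650 + 5329 + 5986)*17 = 18965*17 = 322405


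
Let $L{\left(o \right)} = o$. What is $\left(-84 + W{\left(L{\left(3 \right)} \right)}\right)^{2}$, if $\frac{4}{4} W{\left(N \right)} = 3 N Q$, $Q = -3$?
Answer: $12321$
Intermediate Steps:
$W{\left(N \right)} = - 9 N$ ($W{\left(N \right)} = 3 N \left(-3\right) = - 9 N$)
$\left(-84 + W{\left(L{\left(3 \right)} \right)}\right)^{2} = \left(-84 - 27\right)^{2} = \left(-111\right)^{2} = 12321$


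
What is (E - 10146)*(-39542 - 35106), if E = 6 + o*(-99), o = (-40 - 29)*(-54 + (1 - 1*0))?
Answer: 27782716584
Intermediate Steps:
o = 3657 (o = -69*(-54 + (1 + 0)) = -69*(-54 + 1) = -69*(-53) = 3657)
E = -362037 (E = 6 + 3657*(-99) = 6 - 362043 = -362037)
(E - 10146)*(-39542 - 35106) = (-362037 - 10146)*(-39542 - 35106) = -372183*(-74648) = 27782716584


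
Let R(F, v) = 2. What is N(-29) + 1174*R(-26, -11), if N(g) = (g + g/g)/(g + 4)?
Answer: 58728/25 ≈ 2349.1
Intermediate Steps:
N(g) = (1 + g)/(4 + g) (N(g) = (g + 1)/(4 + g) = (1 + g)/(4 + g))
N(-29) + 1174*R(-26, -11) = (1 - 29)/(4 - 29) + 1174*2 = -28/(-25) + 2348 = -1/25*(-28) + 2348 = 28/25 + 2348 = 58728/25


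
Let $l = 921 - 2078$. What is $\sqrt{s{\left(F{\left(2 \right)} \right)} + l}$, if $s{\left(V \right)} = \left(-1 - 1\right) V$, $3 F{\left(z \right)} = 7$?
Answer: $\frac{i \sqrt{10455}}{3} \approx 34.083 i$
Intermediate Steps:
$F{\left(z \right)} = \frac{7}{3}$ ($F{\left(z \right)} = \frac{1}{3} \cdot 7 = \frac{7}{3}$)
$l = -1157$
$s{\left(V \right)} = - 2 V$
$\sqrt{s{\left(F{\left(2 \right)} \right)} + l} = \sqrt{\left(-2\right) \frac{7}{3} - 1157} = \sqrt{- \frac{14}{3} - 1157} = \sqrt{- \frac{3485}{3}} = \frac{i \sqrt{10455}}{3}$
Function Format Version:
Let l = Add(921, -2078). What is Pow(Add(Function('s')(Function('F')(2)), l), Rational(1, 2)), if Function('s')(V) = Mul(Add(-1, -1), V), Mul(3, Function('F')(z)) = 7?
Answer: Mul(Rational(1, 3), I, Pow(10455, Rational(1, 2))) ≈ Mul(34.083, I)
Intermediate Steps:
Function('F')(z) = Rational(7, 3) (Function('F')(z) = Mul(Rational(1, 3), 7) = Rational(7, 3))
l = -1157
Function('s')(V) = Mul(-2, V)
Pow(Add(Function('s')(Function('F')(2)), l), Rational(1, 2)) = Pow(Add(Mul(-2, Rational(7, 3)), -1157), Rational(1, 2)) = Pow(Add(Rational(-14, 3), -1157), Rational(1, 2)) = Pow(Rational(-3485, 3), Rational(1, 2)) = Mul(Rational(1, 3), I, Pow(10455, Rational(1, 2)))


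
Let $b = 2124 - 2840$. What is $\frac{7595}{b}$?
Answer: $- \frac{7595}{716} \approx -10.608$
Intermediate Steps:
$b = -716$
$\frac{7595}{b} = \frac{7595}{-716} = 7595 \left(- \frac{1}{716}\right) = - \frac{7595}{716}$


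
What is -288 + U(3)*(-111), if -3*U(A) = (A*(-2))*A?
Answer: -954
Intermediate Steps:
U(A) = 2*A**2/3 (U(A) = -A*(-2)*A/3 = -(-2*A)*A/3 = -(-2)*A**2/3 = 2*A**2/3)
-288 + U(3)*(-111) = -288 + ((2/3)*3**2)*(-111) = -288 + ((2/3)*9)*(-111) = -288 + 6*(-111) = -288 - 666 = -954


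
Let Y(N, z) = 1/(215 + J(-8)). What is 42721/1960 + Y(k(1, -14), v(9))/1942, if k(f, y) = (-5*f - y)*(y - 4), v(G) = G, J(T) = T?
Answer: 1226684831/56279160 ≈ 21.796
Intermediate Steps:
k(f, y) = (-4 + y)*(-y - 5*f) (k(f, y) = (-y - 5*f)*(-4 + y) = (-4 + y)*(-y - 5*f))
Y(N, z) = 1/207 (Y(N, z) = 1/(215 - 8) = 1/207)
42721/1960 + Y(k(1, -14), v(9))/1942 = 42721/1960 + (1/207)/1942 = 42721*(1/1960) + (1/207)*(1/1942) = 6103/280 + 1/401994 = 1226684831/56279160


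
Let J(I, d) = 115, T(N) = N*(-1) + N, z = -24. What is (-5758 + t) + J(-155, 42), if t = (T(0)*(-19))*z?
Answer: -5643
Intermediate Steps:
T(N) = 0 (T(N) = -N + N = 0)
t = 0 (t = (0*(-19))*(-24) = 0*(-24) = 0)
(-5758 + t) + J(-155, 42) = (-5758 + 0) + 115 = -5758 + 115 = -5643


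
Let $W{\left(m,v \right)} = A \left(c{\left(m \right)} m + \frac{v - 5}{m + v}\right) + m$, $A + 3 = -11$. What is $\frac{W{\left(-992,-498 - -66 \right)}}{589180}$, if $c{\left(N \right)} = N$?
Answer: $- \frac{1961971863}{83899232} \approx -23.385$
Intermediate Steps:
$A = -14$ ($A = -3 - 11 = -14$)
$W{\left(m,v \right)} = m - 14 m^{2} - \frac{14 \left(-5 + v\right)}{m + v}$ ($W{\left(m,v \right)} = - 14 \left(m m + \frac{v - 5}{m + v}\right) + m = - 14 \left(m^{2} + \frac{-5 + v}{m + v}\right) + m = \left(- 14 m^{2} - \frac{14 \left(-5 + v\right)}{m + v}\right) + m = m - 14 m^{2} - \frac{14 \left(-5 + v\right)}{m + v}$)
$\frac{W{\left(-992,-498 - -66 \right)}}{589180} = \frac{\frac{1}{-992 - 432} \left(70 + \left(-992\right)^{2} - 14 \left(-498 - -66\right) - 14 \left(-992\right)^{3} - 992 \left(-498 - -66\right) - 14 \left(-498 - -66\right) \left(-992\right)^{2}\right)}{589180} = \frac{70 + 984064 - 14 \left(-498 + 66\right) - -13666680832 - 992 \left(-498 + 66\right) - 14 \left(-498 + 66\right) 984064}{-992 + \left(-498 + 66\right)} \frac{1}{589180} = \frac{70 + 984064 - -6048 + 13666680832 - -428544 - \left(-6048\right) 984064}{-992 - 432} \cdot \frac{1}{589180} = \frac{70 + 984064 + 6048 + 13666680832 + 428544 + 5951619072}{-1424} \cdot \frac{1}{589180} = \left(- \frac{1}{1424}\right) 19619718630 \cdot \frac{1}{589180} = \left(- \frac{9809859315}{712}\right) \frac{1}{589180} = - \frac{1961971863}{83899232}$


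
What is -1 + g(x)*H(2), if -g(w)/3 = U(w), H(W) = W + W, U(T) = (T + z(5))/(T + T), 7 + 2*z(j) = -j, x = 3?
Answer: 5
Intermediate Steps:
z(j) = -7/2 - j/2 (z(j) = -7/2 + (-j)/2 = -7/2 - j/2)
U(T) = (-6 + T)/(2*T) (U(T) = (T + (-7/2 - 1/2*5))/(T + T) = (T + (-7/2 - 5/2))/((2*T)) = (T - 6)*(1/(2*T)) = (-6 + T)*(1/(2*T)) = (-6 + T)/(2*T))
H(W) = 2*W
g(w) = -3*(-6 + w)/(2*w)
-1 + g(x)*H(2) = -1 + (-3/2 + 9/3)*(2*2) = -1 + (-3/2 + 9*(1/3))*4 = -1 + (-3/2 + 3)*4 = -1 + (3/2)*4 = -1 + 6 = 5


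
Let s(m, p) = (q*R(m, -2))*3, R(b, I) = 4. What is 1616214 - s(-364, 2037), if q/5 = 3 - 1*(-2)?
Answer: 1615914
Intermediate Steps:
q = 25 (q = 5*(3 - 1*(-2)) = 5*(3 + 2) = 5*5 = 25)
s(m, p) = 300 (s(m, p) = (25*4)*3 = 100*3 = 300)
1616214 - s(-364, 2037) = 1616214 - 1*300 = 1616214 - 300 = 1615914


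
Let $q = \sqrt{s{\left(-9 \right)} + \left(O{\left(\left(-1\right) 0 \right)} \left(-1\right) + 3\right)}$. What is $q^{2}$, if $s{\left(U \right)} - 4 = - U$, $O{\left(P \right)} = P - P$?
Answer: $16$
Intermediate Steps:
$O{\left(P \right)} = 0$
$s{\left(U \right)} = 4 - U$
$q = 4$ ($q = \sqrt{\left(4 - -9\right) + \left(0 \left(-1\right) + 3\right)} = \sqrt{\left(4 + 9\right) + \left(0 + 3\right)} = \sqrt{13 + 3} = \sqrt{16} = 4$)
$q^{2} = 4^{2} = 16$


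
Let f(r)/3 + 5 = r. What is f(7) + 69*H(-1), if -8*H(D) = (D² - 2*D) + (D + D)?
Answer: -21/8 ≈ -2.6250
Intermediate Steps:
f(r) = -15 + 3*r
H(D) = -D²/8 (H(D) = -((D² - 2*D) + (D + D))/8 = -((D² - 2*D) + 2*D)/8 = -D²/8)
f(7) + 69*H(-1) = (-15 + 3*7) + 69*(-⅛*(-1)²) = (-15 + 21) + 69*(-⅛*1) = 6 + 69*(-⅛) = 6 - 69/8 = -21/8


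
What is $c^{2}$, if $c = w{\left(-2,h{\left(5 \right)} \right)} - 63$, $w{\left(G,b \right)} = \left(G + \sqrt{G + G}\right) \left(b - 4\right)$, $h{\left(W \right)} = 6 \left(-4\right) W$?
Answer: $\left(-185 + 248 i\right)^{2} \approx -27279.0 - 91760.0 i$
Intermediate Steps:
$h{\left(W \right)} = - 24 W$
$w{\left(G,b \right)} = \left(-4 + b\right) \left(G + \sqrt{2} \sqrt{G}\right)$ ($w{\left(G,b \right)} = \left(G + \sqrt{2 G}\right) \left(-4 + b\right) = \left(G + \sqrt{2} \sqrt{G}\right) \left(-4 + b\right) = \left(-4 + b\right) \left(G + \sqrt{2} \sqrt{G}\right)$)
$c = 185 - 248 i$ ($c = \left(\left(-4\right) \left(-2\right) - 2 \left(\left(-24\right) 5\right) - 4 \sqrt{2} \sqrt{-2} + \left(-24\right) 5 \sqrt{2} \sqrt{-2}\right) - 63 = \left(8 - -240 - 4 \sqrt{2} i \sqrt{2} - 120 \sqrt{2} i \sqrt{2}\right) - 63 = \left(8 + 240 - 8 i - 240 i\right) - 63 = \left(248 - 248 i\right) - 63 = 185 - 248 i \approx 185.0 - 248.0 i$)
$c^{2} = \left(185 - 248 i\right)^{2}$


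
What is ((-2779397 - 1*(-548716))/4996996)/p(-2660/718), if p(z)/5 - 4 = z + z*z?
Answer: -287492397961/45146709550920 ≈ -0.0063680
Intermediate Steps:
p(z) = 20 + 5*z + 5*z² (p(z) = 20 + 5*(z + z*z) = 20 + 5*(z + z²) = 20 + (5*z + 5*z²) = 20 + 5*z + 5*z²)
((-2779397 - 1*(-548716))/4996996)/p(-2660/718) = ((-2779397 - 1*(-548716))/4996996)/(20 + 5*(-2660/718) + 5*(-2660/718)²) = ((-2779397 + 548716)*(1/4996996))/(20 + 5*(-2660*1/718) + 5*(-2660*1/718)²) = (-2230681*1/4996996)/(20 + 5*(-1330/359) + 5*(-1330/359)²) = -2230681/(4996996*(20 - 6650/359 + 5*(1768900/128881))) = -2230681/(4996996*(20 - 6650/359 + 8844500/128881)) = -2230681/(4996996*9034770/128881) = -2230681/4996996*128881/9034770 = -287492397961/45146709550920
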